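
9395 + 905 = 10300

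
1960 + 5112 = 7072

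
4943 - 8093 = -3150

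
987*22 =21714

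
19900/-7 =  - 19900/7 = - 2842.86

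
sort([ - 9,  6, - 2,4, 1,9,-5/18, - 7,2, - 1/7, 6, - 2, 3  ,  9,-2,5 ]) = [ - 9, - 7, - 2,  -  2 , - 2, - 5/18, - 1/7 , 1,2,3,  4, 5,6,6,9,9] 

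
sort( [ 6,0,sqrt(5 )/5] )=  [ 0,sqrt( 5)/5,6]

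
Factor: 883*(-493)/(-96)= 435319/96 = 2^( - 5)*3^( - 1) *17^1*29^1*883^1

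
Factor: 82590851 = 7^1*31^1*41^1*9283^1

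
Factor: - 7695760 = - 2^4* 5^1*19^1*61^1 * 83^1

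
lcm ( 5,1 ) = 5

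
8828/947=9 + 305/947 = 9.32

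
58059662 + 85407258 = 143466920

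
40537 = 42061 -1524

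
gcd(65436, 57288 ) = 84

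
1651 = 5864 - 4213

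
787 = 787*1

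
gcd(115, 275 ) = 5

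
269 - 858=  - 589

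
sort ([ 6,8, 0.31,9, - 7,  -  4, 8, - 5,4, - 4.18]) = [ - 7  , - 5, - 4.18 , - 4,  0.31,4,6,8,8,9] 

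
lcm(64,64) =64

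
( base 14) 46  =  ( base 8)76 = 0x3E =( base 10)62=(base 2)111110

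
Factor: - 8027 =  - 23^1*349^1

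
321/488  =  321/488 =0.66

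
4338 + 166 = 4504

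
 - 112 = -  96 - 16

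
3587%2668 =919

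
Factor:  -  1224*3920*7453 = -35760090240 =- 2^7*3^2*5^1*7^2*17^1*29^1 * 257^1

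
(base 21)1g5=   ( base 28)RQ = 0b1100001110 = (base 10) 782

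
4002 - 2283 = 1719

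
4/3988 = 1/997 = 0.00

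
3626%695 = 151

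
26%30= 26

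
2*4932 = 9864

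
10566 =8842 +1724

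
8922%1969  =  1046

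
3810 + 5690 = 9500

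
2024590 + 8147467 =10172057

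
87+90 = 177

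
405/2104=405/2104=   0.19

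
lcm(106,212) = 212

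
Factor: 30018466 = 2^1*61^1*197^1*1249^1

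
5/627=5/627= 0.01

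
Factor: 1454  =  2^1*727^1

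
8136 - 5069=3067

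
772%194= 190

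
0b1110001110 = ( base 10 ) 910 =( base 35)q0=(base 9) 1221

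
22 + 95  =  117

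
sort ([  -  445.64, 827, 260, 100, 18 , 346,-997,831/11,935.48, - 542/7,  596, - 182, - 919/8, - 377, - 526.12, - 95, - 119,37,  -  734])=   [-997,  -  734, - 526.12, - 445.64 , - 377,  -  182, - 119, - 919/8, - 95, - 542/7,18, 37, 831/11 , 100,260,346, 596,  827,935.48]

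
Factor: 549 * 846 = 464454  =  2^1* 3^4*47^1 * 61^1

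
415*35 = 14525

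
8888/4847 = 1 + 4041/4847 = 1.83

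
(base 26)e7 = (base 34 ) AV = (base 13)227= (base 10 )371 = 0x173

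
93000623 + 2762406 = 95763029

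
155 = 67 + 88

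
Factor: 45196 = 2^2 * 11299^1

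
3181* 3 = 9543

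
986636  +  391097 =1377733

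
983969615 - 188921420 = 795048195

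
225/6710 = 45/1342  =  0.03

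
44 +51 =95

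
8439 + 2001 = 10440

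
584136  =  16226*36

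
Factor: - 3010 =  - 2^1*5^1*7^1*43^1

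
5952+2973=8925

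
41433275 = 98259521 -56826246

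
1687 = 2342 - 655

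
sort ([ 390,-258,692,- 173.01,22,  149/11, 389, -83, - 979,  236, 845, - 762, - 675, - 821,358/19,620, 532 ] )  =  [ - 979,  -  821,  -  762, - 675, - 258, - 173.01, - 83,149/11,  358/19, 22,236, 389, 390, 532,620, 692,845] 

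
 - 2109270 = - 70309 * 30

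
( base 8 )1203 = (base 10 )643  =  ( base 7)1606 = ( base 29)m5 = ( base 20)1c3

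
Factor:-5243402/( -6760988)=2^( -1)*13^( -1 )*31^1 *3677^1*5653^( - 1) = 113987/146978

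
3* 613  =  1839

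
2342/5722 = 1171/2861 =0.41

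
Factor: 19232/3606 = 16/3 = 2^4*3^(-1 ) 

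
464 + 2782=3246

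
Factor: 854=2^1*7^1*61^1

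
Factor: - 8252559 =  - 3^2*7^1*29^1 * 4517^1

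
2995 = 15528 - 12533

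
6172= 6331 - 159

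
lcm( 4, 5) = 20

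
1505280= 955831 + 549449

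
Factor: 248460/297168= 505/604 =2^( -2 )*5^1*101^1*151^(-1 )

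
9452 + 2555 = 12007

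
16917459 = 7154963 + 9762496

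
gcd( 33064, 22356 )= 4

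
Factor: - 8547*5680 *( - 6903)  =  2^4*3^3*5^1 * 7^1*11^1*13^1*37^1*59^1*71^1= 335119664880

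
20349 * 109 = 2218041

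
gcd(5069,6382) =1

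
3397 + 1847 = 5244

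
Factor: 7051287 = 3^1*2350429^1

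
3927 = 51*77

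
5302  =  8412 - 3110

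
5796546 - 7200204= - 1403658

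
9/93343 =9/93343 = 0.00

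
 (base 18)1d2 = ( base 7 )1430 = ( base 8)1060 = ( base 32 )HG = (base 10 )560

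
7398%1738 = 446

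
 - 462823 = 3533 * (-131) 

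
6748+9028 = 15776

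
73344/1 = 73344 =73344.00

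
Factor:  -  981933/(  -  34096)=2^( -4) * 3^1 * 2131^( - 1 ) * 327311^1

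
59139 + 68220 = 127359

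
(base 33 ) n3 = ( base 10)762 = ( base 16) 2fa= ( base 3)1001020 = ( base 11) 633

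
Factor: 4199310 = 2^1 *3^3 * 5^1 * 103^1*151^1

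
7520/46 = 163 + 11/23 = 163.48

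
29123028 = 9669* 3012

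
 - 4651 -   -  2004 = -2647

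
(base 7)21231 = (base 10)5265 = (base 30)5PF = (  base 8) 12221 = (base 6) 40213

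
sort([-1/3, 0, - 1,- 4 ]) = [- 4,- 1, - 1/3, 0 ] 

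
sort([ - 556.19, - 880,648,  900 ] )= [ - 880,  -  556.19,648, 900 ] 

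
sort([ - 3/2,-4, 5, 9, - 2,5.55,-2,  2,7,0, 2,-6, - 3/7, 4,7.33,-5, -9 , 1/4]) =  [ -9, - 6 , - 5, - 4,  -  2, - 2, - 3/2, - 3/7,0,1/4,2,2,4,5, 5.55 , 7, 7.33,9 ] 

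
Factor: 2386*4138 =2^2*1193^1 * 2069^1 =9873268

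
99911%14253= 140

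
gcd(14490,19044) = 414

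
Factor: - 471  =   - 3^1 *157^1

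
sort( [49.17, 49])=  [49 , 49.17]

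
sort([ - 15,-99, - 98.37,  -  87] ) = [ - 99, - 98.37,-87 , - 15 ] 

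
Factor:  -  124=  - 2^2 * 31^1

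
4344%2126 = 92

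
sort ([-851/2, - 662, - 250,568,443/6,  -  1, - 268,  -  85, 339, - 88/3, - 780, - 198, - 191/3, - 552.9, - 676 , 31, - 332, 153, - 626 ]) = [-780, - 676,  -  662,- 626,- 552.9, - 851/2, - 332, - 268,-250 , - 198, - 85, - 191/3, - 88/3,  -  1 , 31, 443/6,153,339,  568]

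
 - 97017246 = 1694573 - 98711819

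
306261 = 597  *513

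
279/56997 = 31/6333=0.00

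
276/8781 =92/2927=0.03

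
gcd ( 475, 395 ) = 5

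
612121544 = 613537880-1416336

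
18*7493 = 134874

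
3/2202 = 1/734 = 0.00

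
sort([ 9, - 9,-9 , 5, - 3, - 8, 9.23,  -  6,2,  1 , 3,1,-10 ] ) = [-10, - 9,  -  9, - 8, - 6 , - 3,1,1, 2, 3, 5,9 , 9.23 ]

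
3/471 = 1/157 = 0.01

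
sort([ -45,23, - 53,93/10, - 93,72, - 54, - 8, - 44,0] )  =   [ - 93, - 54, - 53,- 45, - 44, - 8,  0, 93/10,23,72]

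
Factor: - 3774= - 2^1*3^1*17^1*37^1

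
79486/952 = 39743/476 = 83.49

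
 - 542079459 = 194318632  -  736398091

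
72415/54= 72415/54 =1341.02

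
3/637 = 3/637 = 0.00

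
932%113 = 28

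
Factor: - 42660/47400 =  - 9/10  =  - 2^(  -  1 )*3^2*5^( - 1)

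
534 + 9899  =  10433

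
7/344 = 7/344 = 0.02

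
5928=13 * 456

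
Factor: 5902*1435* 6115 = 51790197550= 2^1*5^2*7^1*13^1*41^1*227^1*1223^1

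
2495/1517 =2495/1517=1.64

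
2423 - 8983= - 6560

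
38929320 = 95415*408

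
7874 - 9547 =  - 1673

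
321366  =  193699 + 127667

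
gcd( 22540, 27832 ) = 196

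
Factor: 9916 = 2^2*37^1 * 67^1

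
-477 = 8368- 8845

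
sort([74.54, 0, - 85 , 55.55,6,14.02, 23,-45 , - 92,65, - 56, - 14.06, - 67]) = [ - 92, - 85, - 67, - 56, - 45, - 14.06,  0,6, 14.02,23,55.55,65 , 74.54] 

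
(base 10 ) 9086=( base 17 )1E78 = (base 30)A2Q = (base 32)8RU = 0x237E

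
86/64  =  1  +  11/32 =1.34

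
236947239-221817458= 15129781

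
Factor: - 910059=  -3^1*61^1*4973^1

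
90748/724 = 22687/181 = 125.34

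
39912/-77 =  - 39912/77 = - 518.34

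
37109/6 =37109/6 = 6184.83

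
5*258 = 1290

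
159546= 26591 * 6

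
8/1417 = 8/1417 = 0.01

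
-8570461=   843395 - 9413856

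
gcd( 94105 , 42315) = 5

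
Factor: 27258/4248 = 2^( - 2)*3^( -1 )*7^1*11^1 = 77/12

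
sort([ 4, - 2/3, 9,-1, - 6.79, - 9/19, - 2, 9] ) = [ - 6.79, - 2, - 1, - 2/3,-9/19,4, 9, 9]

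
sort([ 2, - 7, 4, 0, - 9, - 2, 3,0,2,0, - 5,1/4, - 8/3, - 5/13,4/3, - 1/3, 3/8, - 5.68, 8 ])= [ - 9, - 7, - 5.68,-5 , -8/3,- 2, - 5/13, - 1/3,  0, 0, 0,1/4, 3/8, 4/3,2, 2, 3, 4 , 8]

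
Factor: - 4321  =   - 29^1*149^1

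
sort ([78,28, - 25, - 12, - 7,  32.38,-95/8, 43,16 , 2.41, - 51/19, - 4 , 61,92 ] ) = [ -25, - 12, - 95/8, - 7,-4, - 51/19 , 2.41,  16,  28,32.38, 43,61, 78,  92 ]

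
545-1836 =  - 1291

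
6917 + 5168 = 12085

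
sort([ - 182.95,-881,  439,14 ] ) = [ - 881 ,- 182.95, 14, 439 ] 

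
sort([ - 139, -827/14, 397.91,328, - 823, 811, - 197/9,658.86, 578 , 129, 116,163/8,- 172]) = [ - 823,-172, -139 ,  -  827/14, - 197/9, 163/8 , 116,129,328, 397.91, 578 , 658.86,  811]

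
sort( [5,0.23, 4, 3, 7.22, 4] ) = [ 0.23, 3,4, 4,5 , 7.22 ] 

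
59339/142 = 417 + 125/142 =417.88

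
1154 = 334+820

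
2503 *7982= 19978946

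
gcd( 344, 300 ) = 4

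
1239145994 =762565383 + 476580611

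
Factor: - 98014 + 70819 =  - 3^1*5^1*7^2*37^1 = - 27195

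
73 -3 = 70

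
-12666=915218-927884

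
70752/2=35376 = 35376.00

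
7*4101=28707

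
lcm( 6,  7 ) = 42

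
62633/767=62633/767= 81.66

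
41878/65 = 644 + 18/65  =  644.28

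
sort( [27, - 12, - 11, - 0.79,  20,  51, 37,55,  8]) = [  -  12,  -  11, - 0.79,8, 20, 27,37,51, 55 ] 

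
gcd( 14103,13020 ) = 3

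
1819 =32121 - 30302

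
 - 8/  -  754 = 4/377 = 0.01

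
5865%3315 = 2550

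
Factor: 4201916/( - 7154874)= - 2100958/3577437 = - 2^1*3^(-2)*23^1*45673^1*397493^(-1)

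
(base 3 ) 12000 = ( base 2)10000111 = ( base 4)2013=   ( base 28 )4N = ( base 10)135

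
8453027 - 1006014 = 7447013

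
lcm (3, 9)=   9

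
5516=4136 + 1380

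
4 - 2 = 2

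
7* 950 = 6650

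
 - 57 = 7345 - 7402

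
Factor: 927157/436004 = 2^( - 2)*7^1*11^1 * 12041^1*109001^( - 1) 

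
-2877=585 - 3462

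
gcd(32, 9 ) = 1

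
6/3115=6/3115 =0.00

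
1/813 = 1/813 = 0.00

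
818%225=143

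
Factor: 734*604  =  443336 = 2^3*151^1*367^1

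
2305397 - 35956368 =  - 33650971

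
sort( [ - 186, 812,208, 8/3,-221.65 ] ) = [ - 221.65, -186,  8/3, 208,812] 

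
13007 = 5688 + 7319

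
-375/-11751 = 125/3917 =0.03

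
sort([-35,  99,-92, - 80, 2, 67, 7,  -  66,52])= [- 92, - 80, - 66,-35,2,7,52, 67,  99 ] 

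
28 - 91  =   - 63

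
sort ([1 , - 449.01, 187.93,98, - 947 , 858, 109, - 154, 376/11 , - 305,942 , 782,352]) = [-947, - 449.01, - 305, - 154,1, 376/11 , 98, 109,  187.93, 352,782 , 858,942]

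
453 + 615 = 1068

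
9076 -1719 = 7357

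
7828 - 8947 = - 1119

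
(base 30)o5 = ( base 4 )23111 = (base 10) 725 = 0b1011010101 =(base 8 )1325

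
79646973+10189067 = 89836040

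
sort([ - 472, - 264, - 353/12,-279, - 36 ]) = [ - 472,-279, - 264,  -  36 ,- 353/12]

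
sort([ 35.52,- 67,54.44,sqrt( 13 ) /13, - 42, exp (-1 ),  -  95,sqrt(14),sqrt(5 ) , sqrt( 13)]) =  [ - 95 , - 67 , - 42, sqrt(13 )/13,exp( - 1 ),sqrt (5 ), sqrt(13 ), sqrt( 14),35.52,54.44]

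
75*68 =5100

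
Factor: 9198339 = 3^1*277^1*11069^1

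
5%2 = 1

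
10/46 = 5/23= 0.22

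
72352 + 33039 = 105391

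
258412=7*36916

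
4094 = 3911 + 183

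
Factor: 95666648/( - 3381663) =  - 2^3*3^(-1)*7^1 * 11^1*155303^1*1127221^( - 1)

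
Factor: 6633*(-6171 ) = -3^3*11^3*17^1*67^1 = - 40932243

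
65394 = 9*7266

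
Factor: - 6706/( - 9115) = 2^1*5^( -1 )*7^1 *479^1*1823^( - 1)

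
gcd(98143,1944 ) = 1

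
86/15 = 5 + 11/15 = 5.73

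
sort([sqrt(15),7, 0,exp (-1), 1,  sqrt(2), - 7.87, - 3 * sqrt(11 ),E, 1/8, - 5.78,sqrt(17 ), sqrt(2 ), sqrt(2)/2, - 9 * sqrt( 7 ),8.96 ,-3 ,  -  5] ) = [-9*sqrt(7), - 3*sqrt(11),  -  7.87, - 5.78, - 5, - 3, 0,1/8,exp( - 1 ),sqrt(2) /2,1,sqrt(2),sqrt( 2 ),E, sqrt ( 15),sqrt ( 17),7 , 8.96 ] 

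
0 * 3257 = 0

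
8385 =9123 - 738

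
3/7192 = 3/7192 = 0.00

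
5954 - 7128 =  - 1174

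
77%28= 21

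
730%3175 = 730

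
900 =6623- 5723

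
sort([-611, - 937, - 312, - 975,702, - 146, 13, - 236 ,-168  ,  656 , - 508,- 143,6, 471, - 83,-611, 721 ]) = [ - 975, - 937, - 611, - 611,-508,-312, - 236, - 168, - 146 , - 143, - 83 , 6, 13,471, 656, 702, 721 ] 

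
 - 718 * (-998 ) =716564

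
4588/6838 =2294/3419  =  0.67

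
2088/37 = 2088/37 = 56.43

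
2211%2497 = 2211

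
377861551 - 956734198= - 578872647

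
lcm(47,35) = 1645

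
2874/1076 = 1437/538 = 2.67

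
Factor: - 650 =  - 2^1*5^2*13^1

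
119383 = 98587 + 20796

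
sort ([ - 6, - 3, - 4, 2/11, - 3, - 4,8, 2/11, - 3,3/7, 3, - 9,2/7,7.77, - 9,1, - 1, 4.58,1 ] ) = [-9, - 9,-6, - 4, -4, - 3, - 3, - 3, -1, 2/11, 2/11,2/7,  3/7,  1,1, 3, 4.58, 7.77,8]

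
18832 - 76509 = -57677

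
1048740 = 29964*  35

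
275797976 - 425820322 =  - 150022346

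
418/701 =418/701= 0.60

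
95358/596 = 159 + 297/298 = 160.00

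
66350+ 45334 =111684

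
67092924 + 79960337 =147053261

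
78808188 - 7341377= 71466811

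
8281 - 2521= 5760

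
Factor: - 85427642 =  - 2^1 * 42713821^1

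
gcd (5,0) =5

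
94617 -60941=33676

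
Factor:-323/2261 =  - 7^(-1) = - 1/7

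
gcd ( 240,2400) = 240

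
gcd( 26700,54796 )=4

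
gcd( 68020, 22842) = 2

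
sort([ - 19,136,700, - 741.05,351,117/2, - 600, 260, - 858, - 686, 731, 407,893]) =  [ - 858,-741.05, - 686, - 600, - 19,117/2,136,260,  351,407, 700,731, 893 ] 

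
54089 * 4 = 216356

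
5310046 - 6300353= -990307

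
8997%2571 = 1284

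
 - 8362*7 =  - 58534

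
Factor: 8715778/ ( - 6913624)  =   - 2^( - 2)*864203^(-1)*4357889^1= - 4357889/3456812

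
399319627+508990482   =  908310109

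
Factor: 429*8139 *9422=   2^1*3^2 *7^1*11^1*13^1  *673^1 *2713^1 = 32898147282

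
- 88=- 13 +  - 75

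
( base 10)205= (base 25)85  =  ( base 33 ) 67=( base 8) 315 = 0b11001101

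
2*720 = 1440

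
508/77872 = 127/19468= 0.01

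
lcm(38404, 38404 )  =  38404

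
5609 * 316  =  1772444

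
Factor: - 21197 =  - 11^1*41^1*47^1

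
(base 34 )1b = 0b101101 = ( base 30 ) 1F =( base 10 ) 45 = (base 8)55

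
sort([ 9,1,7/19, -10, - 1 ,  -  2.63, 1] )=[ - 10,-2.63, - 1, 7/19, 1,1, 9] 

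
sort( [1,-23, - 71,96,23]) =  [- 71,-23,1 , 23,96] 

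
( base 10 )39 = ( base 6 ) 103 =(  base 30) 19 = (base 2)100111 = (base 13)30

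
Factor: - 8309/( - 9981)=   3^( - 2 )*7^1*1109^( - 1 )*1187^1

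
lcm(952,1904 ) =1904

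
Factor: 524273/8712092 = 2^(  -  2 )*17^(  -  1)*223^1*2351^1*128119^(-1)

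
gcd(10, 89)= 1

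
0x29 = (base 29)1c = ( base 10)41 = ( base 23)1I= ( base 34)17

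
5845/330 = 17 + 47/66 = 17.71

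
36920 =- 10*( - 3692) 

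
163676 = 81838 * 2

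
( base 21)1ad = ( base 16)298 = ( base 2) 1010011000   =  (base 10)664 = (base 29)MQ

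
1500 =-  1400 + 2900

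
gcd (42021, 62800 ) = 1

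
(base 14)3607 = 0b10010011000111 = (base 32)967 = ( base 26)do3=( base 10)9415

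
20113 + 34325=54438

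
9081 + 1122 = 10203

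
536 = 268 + 268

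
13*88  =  1144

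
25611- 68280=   -42669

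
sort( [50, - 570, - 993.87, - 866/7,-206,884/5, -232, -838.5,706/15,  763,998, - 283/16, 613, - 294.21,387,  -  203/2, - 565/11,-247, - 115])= [- 993.87,- 838.5, - 570, - 294.21 , - 247,-232, - 206,  -  866/7, - 115, - 203/2, -565/11, - 283/16, 706/15,50, 884/5, 387, 613, 763,  998 ] 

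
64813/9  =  7201 +4/9 = 7201.44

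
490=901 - 411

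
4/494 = 2/247  =  0.01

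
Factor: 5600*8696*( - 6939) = - 337912646400= - 2^8 * 3^3*  5^2*7^1*257^1*1087^1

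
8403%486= 141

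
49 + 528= 577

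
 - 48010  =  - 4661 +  - 43349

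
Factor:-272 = -2^4*17^1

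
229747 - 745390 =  - 515643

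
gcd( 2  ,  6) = 2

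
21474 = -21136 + 42610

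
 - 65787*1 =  - 65787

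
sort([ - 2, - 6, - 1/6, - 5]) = [ - 6, - 5, - 2, - 1/6]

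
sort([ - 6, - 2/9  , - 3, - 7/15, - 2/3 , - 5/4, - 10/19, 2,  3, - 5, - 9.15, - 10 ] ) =[  -  10, -9.15, - 6, - 5, - 3 , - 5/4, - 2/3, - 10/19, - 7/15, - 2/9,2, 3 ] 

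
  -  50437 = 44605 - 95042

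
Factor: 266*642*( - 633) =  - 2^2 * 3^2*7^1*19^1*107^1*211^1 = - 108098676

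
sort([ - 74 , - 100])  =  [ - 100, - 74]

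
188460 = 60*3141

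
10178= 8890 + 1288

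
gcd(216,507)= 3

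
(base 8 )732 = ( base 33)ec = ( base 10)474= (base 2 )111011010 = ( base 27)hf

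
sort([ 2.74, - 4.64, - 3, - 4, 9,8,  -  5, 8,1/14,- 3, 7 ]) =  [  -  5,  -  4.64, - 4,-3,- 3, 1/14,2.74,  7,8,8,9] 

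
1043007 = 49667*21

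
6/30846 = 1/5141 =0.00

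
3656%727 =21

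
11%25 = 11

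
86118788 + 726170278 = 812289066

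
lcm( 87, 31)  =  2697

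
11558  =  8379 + 3179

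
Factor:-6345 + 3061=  - 2^2*821^1= -  3284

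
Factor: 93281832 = 2^3*3^2*7^1*59^1*3137^1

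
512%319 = 193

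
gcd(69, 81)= 3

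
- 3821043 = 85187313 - 89008356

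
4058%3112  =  946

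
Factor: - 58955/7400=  - 11791/1480=- 2^(- 3)*5^( - 1)*13^1*37^( - 1 )*907^1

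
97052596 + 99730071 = 196782667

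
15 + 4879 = 4894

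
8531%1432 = 1371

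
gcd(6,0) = 6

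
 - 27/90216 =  - 1 + 10021/10024 = -  0.00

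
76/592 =19/148=   0.13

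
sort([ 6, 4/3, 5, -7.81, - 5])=[ - 7.81,-5 , 4/3, 5,6 ]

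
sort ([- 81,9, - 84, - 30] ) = [- 84,-81, - 30,9 ] 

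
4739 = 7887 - 3148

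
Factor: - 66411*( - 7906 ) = 525045366 = 2^1*3^2*47^1* 59^1*67^1*157^1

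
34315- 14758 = 19557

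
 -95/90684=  - 1 + 90589/90684 =- 0.00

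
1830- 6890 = -5060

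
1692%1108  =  584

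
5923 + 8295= 14218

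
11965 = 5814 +6151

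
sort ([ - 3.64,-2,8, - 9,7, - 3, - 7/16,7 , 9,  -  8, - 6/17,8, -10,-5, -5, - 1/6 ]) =[ - 10, - 9,-8, - 5,-5, - 3.64, - 3,- 2 ,-7/16,-6/17,- 1/6,7,7,8,  8,9]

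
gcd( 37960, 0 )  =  37960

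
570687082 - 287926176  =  282760906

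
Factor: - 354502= - 2^1 * 19^2*491^1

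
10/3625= 2/725 = 0.00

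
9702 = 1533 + 8169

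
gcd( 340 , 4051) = 1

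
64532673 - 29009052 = 35523621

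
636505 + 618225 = 1254730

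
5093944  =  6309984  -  1216040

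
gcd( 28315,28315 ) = 28315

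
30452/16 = 7613/4 =1903.25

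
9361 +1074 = 10435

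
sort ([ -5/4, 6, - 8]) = [ - 8, - 5/4 , 6]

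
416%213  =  203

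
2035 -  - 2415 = 4450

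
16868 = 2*8434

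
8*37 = 296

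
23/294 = 23/294 = 0.08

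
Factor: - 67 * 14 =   -  938 =- 2^1*7^1*67^1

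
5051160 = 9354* 540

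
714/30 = 23 + 4/5 = 23.80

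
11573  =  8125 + 3448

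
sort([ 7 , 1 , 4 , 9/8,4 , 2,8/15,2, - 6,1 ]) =[-6,8/15,  1, 1,9/8,  2,  2,  4,4,  7 ]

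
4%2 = 0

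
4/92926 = 2/46463 = 0.00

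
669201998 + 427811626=1097013624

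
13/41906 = 13/41906 = 0.00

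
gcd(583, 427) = 1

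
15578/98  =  7789/49 = 158.96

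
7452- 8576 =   -  1124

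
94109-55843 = 38266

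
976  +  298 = 1274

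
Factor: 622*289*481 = 86463598= 2^1*13^1 * 17^2* 37^1*311^1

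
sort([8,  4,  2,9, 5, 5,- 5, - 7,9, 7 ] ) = [ - 7, - 5,2,  4, 5 , 5,7, 8  ,  9, 9]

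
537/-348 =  - 179/116 =- 1.54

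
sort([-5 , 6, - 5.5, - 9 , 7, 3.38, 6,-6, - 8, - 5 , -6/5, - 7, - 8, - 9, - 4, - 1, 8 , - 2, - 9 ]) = [ - 9 , - 9 , - 9, - 8 , - 8 , - 7 , - 6, - 5.5, - 5, - 5, - 4, - 2, - 6/5,  -  1 , 3.38, 6,6,7, 8]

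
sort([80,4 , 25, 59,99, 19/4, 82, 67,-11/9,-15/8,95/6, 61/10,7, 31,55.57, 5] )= [-15/8, -11/9, 4, 19/4, 5 , 61/10 , 7, 95/6, 25  ,  31,55.57, 59, 67,80,82,99]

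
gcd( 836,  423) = 1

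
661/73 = 661/73 = 9.05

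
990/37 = 990/37 = 26.76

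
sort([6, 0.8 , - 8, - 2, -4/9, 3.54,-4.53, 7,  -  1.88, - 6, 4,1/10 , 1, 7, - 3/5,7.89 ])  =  [ - 8, - 6, - 4.53, - 2, - 1.88, -3/5,-4/9,1/10, 0.8, 1, 3.54,4 , 6, 7,7,  7.89]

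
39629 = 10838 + 28791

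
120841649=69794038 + 51047611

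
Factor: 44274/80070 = 5^( - 1)*17^( - 1 )*47^1 = 47/85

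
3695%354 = 155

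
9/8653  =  9/8653= 0.00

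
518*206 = 106708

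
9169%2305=2254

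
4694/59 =79 + 33/59 =79.56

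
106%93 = 13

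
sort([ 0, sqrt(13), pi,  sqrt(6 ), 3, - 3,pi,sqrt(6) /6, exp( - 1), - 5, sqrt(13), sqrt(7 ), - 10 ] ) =[-10,-5, - 3, 0, exp( - 1), sqrt(6)/6, sqrt(6 ), sqrt( 7), 3, pi, pi, sqrt(13),sqrt(13)]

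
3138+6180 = 9318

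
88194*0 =0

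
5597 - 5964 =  - 367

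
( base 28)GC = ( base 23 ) k0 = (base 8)714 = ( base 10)460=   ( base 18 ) 17A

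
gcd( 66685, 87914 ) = 1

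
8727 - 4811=3916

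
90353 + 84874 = 175227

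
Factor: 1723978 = 2^1*37^1*23297^1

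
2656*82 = 217792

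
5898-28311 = -22413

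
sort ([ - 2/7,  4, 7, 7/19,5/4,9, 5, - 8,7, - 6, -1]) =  [ - 8, - 6, - 1, - 2/7,7/19, 5/4, 4,5, 7,  7, 9]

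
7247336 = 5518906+1728430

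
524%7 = 6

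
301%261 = 40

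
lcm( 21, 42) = 42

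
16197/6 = 5399/2 = 2699.50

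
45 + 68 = 113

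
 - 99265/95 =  - 1045 + 2/19 = -  1044.89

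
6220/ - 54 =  -116+22/27  =  -  115.19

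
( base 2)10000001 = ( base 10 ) 129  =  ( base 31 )45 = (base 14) 93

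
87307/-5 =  - 17462 + 3/5 = - 17461.40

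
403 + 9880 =10283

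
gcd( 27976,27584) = 8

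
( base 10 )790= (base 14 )406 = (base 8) 1426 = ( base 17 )2C8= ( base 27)127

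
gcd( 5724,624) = 12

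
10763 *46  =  495098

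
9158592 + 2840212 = 11998804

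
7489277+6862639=14351916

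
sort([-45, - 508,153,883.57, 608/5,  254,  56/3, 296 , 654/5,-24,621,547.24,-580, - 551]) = [ - 580, - 551  ,  -  508,-45, - 24,56/3 , 608/5,654/5,153,254, 296,547.24,621,883.57 ]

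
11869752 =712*16671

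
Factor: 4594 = 2^1*2297^1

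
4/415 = 4/415 = 0.01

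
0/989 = 0 = 0.00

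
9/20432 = 9/20432 = 0.00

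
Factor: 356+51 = 407 = 11^1*37^1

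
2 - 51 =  - 49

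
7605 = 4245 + 3360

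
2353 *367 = 863551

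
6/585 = 2/195 = 0.01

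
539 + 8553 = 9092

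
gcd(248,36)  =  4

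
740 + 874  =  1614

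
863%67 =59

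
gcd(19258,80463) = 1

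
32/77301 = 32/77301=   0.00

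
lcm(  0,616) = 0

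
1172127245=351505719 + 820621526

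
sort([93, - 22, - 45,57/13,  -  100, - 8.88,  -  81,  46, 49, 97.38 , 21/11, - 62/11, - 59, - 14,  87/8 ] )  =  [ - 100,- 81, - 59, - 45, - 22, - 14, - 8.88,  -  62/11, 21/11,57/13,87/8,46  ,  49, 93,97.38]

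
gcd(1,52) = 1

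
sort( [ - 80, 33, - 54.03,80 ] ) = [ - 80, -54.03,33,80] 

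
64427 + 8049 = 72476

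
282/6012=47/1002=0.05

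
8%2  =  0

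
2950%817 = 499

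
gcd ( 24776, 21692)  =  4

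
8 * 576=4608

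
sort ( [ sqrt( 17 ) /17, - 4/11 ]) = [ - 4/11, sqrt( 17)/17] 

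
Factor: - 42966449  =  -313^1 * 137273^1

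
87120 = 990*88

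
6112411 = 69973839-63861428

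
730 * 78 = 56940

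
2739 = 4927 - 2188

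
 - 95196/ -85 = 1119+81/85=1119.95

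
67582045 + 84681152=152263197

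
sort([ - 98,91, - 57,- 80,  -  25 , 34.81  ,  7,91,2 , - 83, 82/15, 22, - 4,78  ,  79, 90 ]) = [ -98,  -  83,-80,  -  57 , - 25, - 4,2,82/15,7,22 , 34.81, 78, 79,90, 91, 91 ]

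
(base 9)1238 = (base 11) 772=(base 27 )178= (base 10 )926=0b1110011110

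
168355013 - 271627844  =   - 103272831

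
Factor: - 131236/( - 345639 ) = 2^2*3^( - 1)*43^1*151^( -1) = 172/453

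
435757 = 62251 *7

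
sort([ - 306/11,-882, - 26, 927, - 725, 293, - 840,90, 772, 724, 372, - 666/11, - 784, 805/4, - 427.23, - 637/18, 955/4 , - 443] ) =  [ - 882,-840 ,-784, - 725, - 443, - 427.23, - 666/11, - 637/18, - 306/11 , - 26, 90, 805/4, 955/4, 293, 372,724,772, 927 ]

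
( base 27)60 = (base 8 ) 242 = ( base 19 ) 8a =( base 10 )162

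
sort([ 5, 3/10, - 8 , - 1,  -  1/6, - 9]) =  [ - 9, - 8,  -  1, - 1/6, 3/10, 5]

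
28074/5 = 5614 + 4/5 = 5614.80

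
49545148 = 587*84404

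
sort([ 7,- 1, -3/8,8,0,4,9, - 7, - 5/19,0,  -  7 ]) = [ - 7,  -  7, - 1  , - 3/8,-5/19,0,0, 4,7, 8, 9 ]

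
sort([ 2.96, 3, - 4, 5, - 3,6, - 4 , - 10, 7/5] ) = [ - 10,-4,  -  4, - 3,7/5,  2.96,3,  5,6] 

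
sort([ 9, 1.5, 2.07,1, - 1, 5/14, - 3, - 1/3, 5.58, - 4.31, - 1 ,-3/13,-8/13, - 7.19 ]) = [ - 7.19, - 4.31, - 3,- 1, - 1, - 8/13,  -  1/3, - 3/13, 5/14,1, 1.5,2.07, 5.58 , 9] 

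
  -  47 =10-57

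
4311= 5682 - 1371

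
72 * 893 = 64296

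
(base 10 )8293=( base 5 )231133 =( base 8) 20145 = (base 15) 26cd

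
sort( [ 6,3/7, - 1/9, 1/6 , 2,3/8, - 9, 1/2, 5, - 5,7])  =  [ - 9 , - 5, - 1/9,1/6 , 3/8, 3/7,  1/2,  2,  5,6,7]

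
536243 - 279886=256357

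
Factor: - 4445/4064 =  - 2^( - 5)*5^1*7^1 =-35/32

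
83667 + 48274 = 131941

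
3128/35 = 3128/35= 89.37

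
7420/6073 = 1 + 1347/6073 = 1.22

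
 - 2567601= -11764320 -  - 9196719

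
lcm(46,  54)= 1242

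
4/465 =4/465 = 0.01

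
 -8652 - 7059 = - 15711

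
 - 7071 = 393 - 7464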